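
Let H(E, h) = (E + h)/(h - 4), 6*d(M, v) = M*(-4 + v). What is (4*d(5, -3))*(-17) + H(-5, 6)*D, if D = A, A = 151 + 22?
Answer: 2899/6 ≈ 483.17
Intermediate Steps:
d(M, v) = M*(-4 + v)/6 (d(M, v) = (M*(-4 + v))/6 = M*(-4 + v)/6)
A = 173
H(E, h) = (E + h)/(-4 + h)
D = 173
(4*d(5, -3))*(-17) + H(-5, 6)*D = (4*((1/6)*5*(-4 - 3)))*(-17) + ((-5 + 6)/(-4 + 6))*173 = (4*((1/6)*5*(-7)))*(-17) + (1/2)*173 = (4*(-35/6))*(-17) + ((1/2)*1)*173 = -70/3*(-17) + (1/2)*173 = 1190/3 + 173/2 = 2899/6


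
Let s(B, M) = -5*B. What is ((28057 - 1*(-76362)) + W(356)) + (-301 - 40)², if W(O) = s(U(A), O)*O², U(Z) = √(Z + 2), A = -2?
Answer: 220700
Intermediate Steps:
U(Z) = √(2 + Z)
W(O) = 0 (W(O) = (-5*√(2 - 2))*O² = (-5*√0)*O² = (-5*0)*O² = 0*O² = 0)
((28057 - 1*(-76362)) + W(356)) + (-301 - 40)² = ((28057 - 1*(-76362)) + 0) + (-301 - 40)² = ((28057 + 76362) + 0) + (-341)² = (104419 + 0) + 116281 = 104419 + 116281 = 220700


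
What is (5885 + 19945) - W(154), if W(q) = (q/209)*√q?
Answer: 25830 - 14*√154/19 ≈ 25821.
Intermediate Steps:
W(q) = q^(3/2)/209 (W(q) = (q*(1/209))*√q = (q/209)*√q = q^(3/2)/209)
(5885 + 19945) - W(154) = (5885 + 19945) - 154^(3/2)/209 = 25830 - 154*√154/209 = 25830 - 14*√154/19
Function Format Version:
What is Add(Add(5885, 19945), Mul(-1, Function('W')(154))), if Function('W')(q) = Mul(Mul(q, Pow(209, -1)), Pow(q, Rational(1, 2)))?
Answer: Add(25830, Mul(Rational(-14, 19), Pow(154, Rational(1, 2)))) ≈ 25821.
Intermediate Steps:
Function('W')(q) = Mul(Rational(1, 209), Pow(q, Rational(3, 2))) (Function('W')(q) = Mul(Mul(q, Rational(1, 209)), Pow(q, Rational(1, 2))) = Mul(Mul(Rational(1, 209), q), Pow(q, Rational(1, 2))) = Mul(Rational(1, 209), Pow(q, Rational(3, 2))))
Add(Add(5885, 19945), Mul(-1, Function('W')(154))) = Add(Add(5885, 19945), Mul(-1, Mul(Rational(1, 209), Pow(154, Rational(3, 2))))) = Add(25830, Mul(-1, Mul(Rational(1, 209), Mul(154, Pow(154, Rational(1, 2)))))) = Add(25830, Mul(-1, Mul(Rational(14, 19), Pow(154, Rational(1, 2))))) = Add(25830, Mul(Rational(-14, 19), Pow(154, Rational(1, 2))))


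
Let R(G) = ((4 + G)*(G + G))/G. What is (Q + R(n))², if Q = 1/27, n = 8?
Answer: 421201/729 ≈ 577.78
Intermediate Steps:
Q = 1/27 ≈ 0.037037
R(G) = 8 + 2*G (R(G) = ((4 + G)*(2*G))/G = (2*G*(4 + G))/G = 8 + 2*G)
(Q + R(n))² = (1/27 + (8 + 2*8))² = (1/27 + (8 + 16))² = (1/27 + 24)² = (649/27)² = 421201/729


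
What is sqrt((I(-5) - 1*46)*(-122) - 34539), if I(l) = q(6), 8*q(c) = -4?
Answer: I*sqrt(28866) ≈ 169.9*I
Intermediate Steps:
q(c) = -1/2 (q(c) = (1/8)*(-4) = -1/2)
I(l) = -1/2
sqrt((I(-5) - 1*46)*(-122) - 34539) = sqrt((-1/2 - 1*46)*(-122) - 34539) = sqrt((-1/2 - 46)*(-122) - 34539) = sqrt(-93/2*(-122) - 34539) = sqrt(5673 - 34539) = sqrt(-28866) = I*sqrt(28866)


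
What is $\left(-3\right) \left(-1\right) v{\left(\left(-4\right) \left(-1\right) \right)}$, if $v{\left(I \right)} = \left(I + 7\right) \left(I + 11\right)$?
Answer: $495$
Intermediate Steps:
$v{\left(I \right)} = \left(7 + I\right) \left(11 + I\right)$
$\left(-3\right) \left(-1\right) v{\left(\left(-4\right) \left(-1\right) \right)} = \left(-3\right) \left(-1\right) \left(77 + \left(\left(-4\right) \left(-1\right)\right)^{2} + 18 \left(\left(-4\right) \left(-1\right)\right)\right) = 3 \left(77 + 4^{2} + 18 \cdot 4\right) = 3 \left(77 + 16 + 72\right) = 3 \cdot 165 = 495$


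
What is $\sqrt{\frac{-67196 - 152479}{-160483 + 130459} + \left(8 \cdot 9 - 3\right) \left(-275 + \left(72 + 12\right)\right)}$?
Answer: $\frac{i \sqrt{36646573546}}{1668} \approx 114.77 i$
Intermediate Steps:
$\sqrt{\frac{-67196 - 152479}{-160483 + 130459} + \left(8 \cdot 9 - 3\right) \left(-275 + \left(72 + 12\right)\right)} = \sqrt{- \frac{219675}{-30024} + \left(72 - 3\right) \left(-275 + 84\right)} = \sqrt{\left(-219675\right) \left(- \frac{1}{30024}\right) + 69 \left(-191\right)} = \sqrt{\frac{73225}{10008} - 13179} = \sqrt{- \frac{131822207}{10008}} = \frac{i \sqrt{36646573546}}{1668}$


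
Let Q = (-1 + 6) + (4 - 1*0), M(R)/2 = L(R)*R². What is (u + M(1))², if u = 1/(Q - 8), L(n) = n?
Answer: 9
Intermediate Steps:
M(R) = 2*R³ (M(R) = 2*(R*R²) = 2*R³)
Q = 9 (Q = 5 + (4 + 0) = 5 + 4 = 9)
u = 1 (u = 1/(9 - 8) = 1/1 = 1)
(u + M(1))² = (1 + 2*1³)² = (1 + 2*1)² = (1 + 2)² = 3² = 9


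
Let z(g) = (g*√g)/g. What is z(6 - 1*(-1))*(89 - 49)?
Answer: 40*√7 ≈ 105.83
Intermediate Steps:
z(g) = √g (z(g) = g^(3/2)/g = √g)
z(6 - 1*(-1))*(89 - 49) = √(6 - 1*(-1))*(89 - 49) = √(6 + 1)*40 = √7*40 = 40*√7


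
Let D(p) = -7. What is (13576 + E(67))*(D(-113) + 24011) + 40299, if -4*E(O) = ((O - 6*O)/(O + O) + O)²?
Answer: 1203811771/4 ≈ 3.0095e+8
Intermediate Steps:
E(O) = -(-5/2 + O)²/4 (E(O) = -((O - 6*O)/(O + O) + O)²/4 = -((-5*O)/((2*O)) + O)²/4 = -((-5*O)*(1/(2*O)) + O)²/4 = -(-5/2 + O)²/4)
(13576 + E(67))*(D(-113) + 24011) + 40299 = (13576 - (-5 + 2*67)²/16)*(-7 + 24011) + 40299 = (13576 - (-5 + 134)²/16)*24004 + 40299 = (13576 - 1/16*129²)*24004 + 40299 = (13576 - 1/16*16641)*24004 + 40299 = (13576 - 16641/16)*24004 + 40299 = (200575/16)*24004 + 40299 = 1203650575/4 + 40299 = 1203811771/4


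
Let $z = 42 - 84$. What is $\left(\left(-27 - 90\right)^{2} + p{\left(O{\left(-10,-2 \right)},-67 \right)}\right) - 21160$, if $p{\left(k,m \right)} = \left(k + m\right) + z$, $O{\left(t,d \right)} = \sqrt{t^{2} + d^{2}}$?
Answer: $-7580 + 2 \sqrt{26} \approx -7569.8$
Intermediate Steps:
$z = -42$ ($z = 42 - 84 = -42$)
$O{\left(t,d \right)} = \sqrt{d^{2} + t^{2}}$
$p{\left(k,m \right)} = -42 + k + m$ ($p{\left(k,m \right)} = \left(k + m\right) - 42 = -42 + k + m$)
$\left(\left(-27 - 90\right)^{2} + p{\left(O{\left(-10,-2 \right)},-67 \right)}\right) - 21160 = \left(\left(-27 - 90\right)^{2} - \left(109 - \sqrt{\left(-2\right)^{2} + \left(-10\right)^{2}}\right)\right) - 21160 = \left(\left(-117\right)^{2} - \left(109 - \sqrt{4 + 100}\right)\right) - 21160 = \left(13689 - \left(109 - 2 \sqrt{26}\right)\right) - 21160 = \left(13580 + 2 \sqrt{26}\right) - 21160 = -7580 + 2 \sqrt{26}$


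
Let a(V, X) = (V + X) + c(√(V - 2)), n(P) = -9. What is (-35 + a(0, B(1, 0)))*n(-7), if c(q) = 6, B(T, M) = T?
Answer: 252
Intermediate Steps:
a(V, X) = 6 + V + X (a(V, X) = (V + X) + 6 = 6 + V + X)
(-35 + a(0, B(1, 0)))*n(-7) = (-35 + (6 + 0 + 1))*(-9) = (-35 + 7)*(-9) = -28*(-9) = 252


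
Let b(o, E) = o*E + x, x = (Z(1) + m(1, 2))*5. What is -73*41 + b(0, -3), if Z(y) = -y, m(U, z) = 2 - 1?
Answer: -2993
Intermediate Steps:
m(U, z) = 1
x = 0 (x = (-1*1 + 1)*5 = (-1 + 1)*5 = 0*5 = 0)
b(o, E) = E*o (b(o, E) = o*E + 0 = E*o + 0 = E*o)
-73*41 + b(0, -3) = -73*41 - 3*0 = -2993 + 0 = -2993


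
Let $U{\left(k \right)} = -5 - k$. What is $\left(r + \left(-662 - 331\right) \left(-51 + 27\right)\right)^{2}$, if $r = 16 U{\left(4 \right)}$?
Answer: $561121344$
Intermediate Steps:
$r = -144$ ($r = 16 \left(-5 - 4\right) = 16 \left(-9\right) = -144$)
$\left(r + \left(-662 - 331\right) \left(-51 + 27\right)\right)^{2} = \left(-144 + \left(-662 - 331\right) \left(-51 + 27\right)\right)^{2} = \left(-144 - -23832\right)^{2} = \left(-144 + 23832\right)^{2} = 23688^{2} = 561121344$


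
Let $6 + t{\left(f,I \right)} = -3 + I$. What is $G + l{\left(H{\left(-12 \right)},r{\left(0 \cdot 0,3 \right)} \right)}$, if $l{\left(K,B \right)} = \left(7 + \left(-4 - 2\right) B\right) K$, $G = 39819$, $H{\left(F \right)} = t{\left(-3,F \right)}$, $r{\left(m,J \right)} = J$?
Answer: $40050$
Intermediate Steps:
$t{\left(f,I \right)} = -9 + I$ ($t{\left(f,I \right)} = -6 + \left(-3 + I\right) = -9 + I$)
$H{\left(F \right)} = -9 + F$
$l{\left(K,B \right)} = K \left(7 - 6 B\right)$ ($l{\left(K,B \right)} = \left(7 - 6 B\right) K = K \left(7 - 6 B\right)$)
$G + l{\left(H{\left(-12 \right)},r{\left(0 \cdot 0,3 \right)} \right)} = 39819 + \left(-9 - 12\right) \left(7 - 18\right) = 39819 - 21 \left(7 - 18\right) = 39819 - -231 = 39819 + 231 = 40050$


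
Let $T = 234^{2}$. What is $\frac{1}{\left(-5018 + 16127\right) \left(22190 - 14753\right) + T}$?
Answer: $\frac{1}{82672389} \approx 1.2096 \cdot 10^{-8}$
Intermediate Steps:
$T = 54756$
$\frac{1}{\left(-5018 + 16127\right) \left(22190 - 14753\right) + T} = \frac{1}{\left(-5018 + 16127\right) \left(22190 - 14753\right) + 54756} = \frac{1}{11109 \cdot 7437 + 54756} = \frac{1}{82617633 + 54756} = \frac{1}{82672389}$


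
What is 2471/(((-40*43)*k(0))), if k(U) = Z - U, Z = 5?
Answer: -2471/8600 ≈ -0.28733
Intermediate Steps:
k(U) = 5 - U
2471/(((-40*43)*k(0))) = 2471/(((-40*43)*(5 - 1*0))) = 2471/((-1720*(5 + 0))) = 2471/((-1720*5)) = 2471/(-8600) = 2471*(-1/8600) = -2471/8600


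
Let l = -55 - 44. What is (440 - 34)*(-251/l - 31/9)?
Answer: -4060/11 ≈ -369.09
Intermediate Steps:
l = -99
(440 - 34)*(-251/l - 31/9) = (440 - 34)*(-251/(-99) - 31/9) = 406*(-251*(-1/99) - 31*⅑) = 406*(251/99 - 31/9) = 406*(-10/11) = -4060/11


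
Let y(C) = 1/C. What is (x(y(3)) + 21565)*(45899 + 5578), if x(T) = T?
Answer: 1110118664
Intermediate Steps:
(x(y(3)) + 21565)*(45899 + 5578) = (1/3 + 21565)*(45899 + 5578) = (1/3 + 21565)*51477 = (64696/3)*51477 = 1110118664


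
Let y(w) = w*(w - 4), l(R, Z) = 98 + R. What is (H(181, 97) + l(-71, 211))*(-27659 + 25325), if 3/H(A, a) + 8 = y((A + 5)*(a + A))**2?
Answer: -225215556867674153847045/3573829015006413308 ≈ -63018.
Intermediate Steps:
y(w) = w*(-4 + w)
H(A, a) = 3/(-8 + (-4 + (5 + A)*(A + a))**2*(5 + A)**2*(A + a)**2) (H(A, a) = 3/(-8 + (((A + 5)*(a + A))*(-4 + (A + 5)*(a + A)))**2) = 3/(-8 + (((5 + A)*(A + a))*(-4 + (5 + A)*(A + a)))**2) = 3/(-8 + ((-4 + (5 + A)*(A + a))*(5 + A)*(A + a))**2) = 3/(-8 + (-4 + (5 + A)*(A + a))**2*(5 + A)**2*(A + a)**2))
(H(181, 97) + l(-71, 211))*(-27659 + 25325) = (3/(-8 + (181**2 + 5*181 + 5*97 + 181*97)**2*(-4 + 181**2 + 5*181 + 5*97 + 181*97)**2) + (98 - 71))*(-27659 + 25325) = (3/(-8 + (32761 + 905 + 485 + 17557)**2*(-4 + 32761 + 905 + 485 + 17557)**2) + 27)*(-2334) = (3/(-8 + 51708**2*51704**2) + 27)*(-2334) = (3/(-8 + 2673717264*2673303616) + 27)*(-2334) = (3/(-8 + 7147658030012826624) + 27)*(-2334) = (3/7147658030012826616 + 27)*(-2334) = (192986766810346318635/7147658030012826616)*(-2334) = -225215556867674153847045/3573829015006413308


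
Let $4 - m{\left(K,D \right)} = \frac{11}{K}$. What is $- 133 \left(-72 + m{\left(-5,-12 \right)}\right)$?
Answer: $\frac{43757}{5} \approx 8751.4$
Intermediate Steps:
$m{\left(K,D \right)} = 4 - \frac{11}{K}$
$- 133 \left(-72 + m{\left(-5,-12 \right)}\right) = - 133 \left(-72 + \left(4 - \frac{11}{-5}\right)\right) = - 133 \left(-72 + \left(4 - - \frac{11}{5}\right)\right) = - 133 \left(-72 + \left(4 + \frac{11}{5}\right)\right) = - 133 \left(-72 + \frac{31}{5}\right) = \left(-133\right) \left(- \frac{329}{5}\right) = \frac{43757}{5}$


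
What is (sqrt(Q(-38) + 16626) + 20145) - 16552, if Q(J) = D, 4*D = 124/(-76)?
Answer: 3593 + sqrt(24007355)/38 ≈ 3721.9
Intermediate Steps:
D = -31/76 (D = (124/(-76))/4 = (124*(-1/76))/4 = (1/4)*(-31/19) = -31/76 ≈ -0.40789)
Q(J) = -31/76
(sqrt(Q(-38) + 16626) + 20145) - 16552 = (sqrt(-31/76 + 16626) + 20145) - 16552 = (sqrt(1263545/76) + 20145) - 16552 = (sqrt(24007355)/38 + 20145) - 16552 = (20145 + sqrt(24007355)/38) - 16552 = 3593 + sqrt(24007355)/38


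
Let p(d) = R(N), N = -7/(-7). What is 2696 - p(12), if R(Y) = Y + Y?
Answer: 2694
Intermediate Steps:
N = 1 (N = -7*(-⅐) = 1)
R(Y) = 2*Y
p(d) = 2 (p(d) = 2*1 = 2)
2696 - p(12) = 2696 - 1*2 = 2696 - 2 = 2694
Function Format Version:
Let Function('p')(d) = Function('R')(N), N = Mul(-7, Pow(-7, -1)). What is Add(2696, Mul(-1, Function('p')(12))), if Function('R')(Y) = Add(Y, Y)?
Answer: 2694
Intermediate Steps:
N = 1 (N = Mul(-7, Rational(-1, 7)) = 1)
Function('R')(Y) = Mul(2, Y)
Function('p')(d) = 2 (Function('p')(d) = Mul(2, 1) = 2)
Add(2696, Mul(-1, Function('p')(12))) = Add(2696, Mul(-1, 2)) = Add(2696, -2) = 2694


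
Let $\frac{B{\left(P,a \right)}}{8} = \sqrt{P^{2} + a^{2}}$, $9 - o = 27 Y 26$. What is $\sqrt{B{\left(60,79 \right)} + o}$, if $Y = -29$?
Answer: $\sqrt{20367 + 8 \sqrt{9841}} \approx 145.47$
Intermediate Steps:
$o = 20367$ ($o = 9 - 27 \left(-29\right) 26 = 9 - \left(-783\right) 26 = 9 - -20358 = 9 + 20358 = 20367$)
$B{\left(P,a \right)} = 8 \sqrt{P^{2} + a^{2}}$
$\sqrt{B{\left(60,79 \right)} + o} = \sqrt{8 \sqrt{60^{2} + 79^{2}} + 20367} = \sqrt{8 \sqrt{3600 + 6241} + 20367} = \sqrt{8 \sqrt{9841} + 20367} = \sqrt{20367 + 8 \sqrt{9841}}$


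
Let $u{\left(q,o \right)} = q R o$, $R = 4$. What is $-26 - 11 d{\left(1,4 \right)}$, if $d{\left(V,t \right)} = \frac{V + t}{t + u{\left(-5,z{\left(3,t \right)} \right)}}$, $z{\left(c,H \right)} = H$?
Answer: $- \frac{1921}{76} \approx -25.276$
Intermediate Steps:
$u{\left(q,o \right)} = 4 o q$ ($u{\left(q,o \right)} = q 4 o = 4 q o = 4 o q$)
$d{\left(V,t \right)} = - \frac{V + t}{19 t}$ ($d{\left(V,t \right)} = \frac{V + t}{t + 4 t \left(-5\right)} = \frac{V + t}{t - 20 t} = \frac{V + t}{\left(-19\right) t} = \left(V + t\right) \left(- \frac{1}{19 t}\right) = - \frac{V + t}{19 t}$)
$-26 - 11 d{\left(1,4 \right)} = -26 - 11 \frac{\left(-1\right) 1 - 4}{19 \cdot 4} = -26 - 11 \cdot \frac{1}{19} \cdot \frac{1}{4} \left(-1 - 4\right) = -26 - 11 \cdot \frac{1}{19} \cdot \frac{1}{4} \left(-5\right) = -26 - - \frac{55}{76} = -26 + \frac{55}{76} = - \frac{1921}{76}$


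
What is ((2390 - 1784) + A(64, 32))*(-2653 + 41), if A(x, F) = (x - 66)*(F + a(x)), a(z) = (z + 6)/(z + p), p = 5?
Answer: -97317896/69 ≈ -1.4104e+6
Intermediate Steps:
a(z) = (6 + z)/(5 + z) (a(z) = (z + 6)/(z + 5) = (6 + z)/(5 + z))
A(x, F) = (-66 + x)*(F + (6 + x)/(5 + x)) (A(x, F) = (x - 66)*(F + (6 + x)/(5 + x)) = (-66 + x)*(F + (6 + x)/(5 + x)))
((2390 - 1784) + A(64, 32))*(-2653 + 41) = ((2390 - 1784) + (-396 - 66*64 + 64*(6 + 64) + 32*(-66 + 64)*(5 + 64))/(5 + 64))*(-2653 + 41) = (606 + (-396 - 4224 + 64*70 + 32*(-2)*69)/69)*(-2612) = (606 + (-396 - 4224 + 4480 - 4416)/69)*(-2612) = (606 + (1/69)*(-4556))*(-2612) = (606 - 4556/69)*(-2612) = (37258/69)*(-2612) = -97317896/69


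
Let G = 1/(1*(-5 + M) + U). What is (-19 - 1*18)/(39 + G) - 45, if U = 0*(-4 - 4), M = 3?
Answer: -3539/77 ≈ -45.961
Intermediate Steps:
U = 0 (U = 0*(-8) = 0)
G = -½ (G = 1/(1*(-5 + 3) + 0) = 1/(1*(-2) + 0) = 1/(-2 + 0) = 1/(-2) = -½ ≈ -0.50000)
(-19 - 1*18)/(39 + G) - 45 = (-19 - 1*18)/(39 - ½) - 45 = (-19 - 18)/(77/2) - 45 = -37*2/77 - 45 = -74/77 - 45 = -3539/77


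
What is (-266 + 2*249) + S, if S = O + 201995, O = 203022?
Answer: 405249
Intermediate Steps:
S = 405017 (S = 203022 + 201995 = 405017)
(-266 + 2*249) + S = (-266 + 2*249) + 405017 = (-266 + 498) + 405017 = 232 + 405017 = 405249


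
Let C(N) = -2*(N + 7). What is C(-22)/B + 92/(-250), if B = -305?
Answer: -3556/7625 ≈ -0.46636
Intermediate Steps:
C(N) = -14 - 2*N (C(N) = -2*(7 + N) = -14 - 2*N)
C(-22)/B + 92/(-250) = (-14 - 2*(-22))/(-305) + 92/(-250) = (-14 + 44)*(-1/305) + 92*(-1/250) = 30*(-1/305) - 46/125 = -6/61 - 46/125 = -3556/7625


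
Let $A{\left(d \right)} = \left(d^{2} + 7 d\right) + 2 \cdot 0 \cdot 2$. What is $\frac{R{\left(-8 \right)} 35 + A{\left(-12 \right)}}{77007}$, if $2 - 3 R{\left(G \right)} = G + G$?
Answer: $\frac{90}{25669} \approx 0.0035062$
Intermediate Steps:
$R{\left(G \right)} = \frac{2}{3} - \frac{2 G}{3}$ ($R{\left(G \right)} = \frac{2}{3} - \frac{G + G}{3} = \frac{2}{3} - \frac{2 G}{3}$)
$A{\left(d \right)} = d^{2} + 7 d$ ($A{\left(d \right)} = \left(d^{2} + 7 d\right) + 0 \cdot 2 = \left(d^{2} + 7 d\right) + 0 = d^{2} + 7 d$)
$\frac{R{\left(-8 \right)} 35 + A{\left(-12 \right)}}{77007} = \frac{\left(\frac{2}{3} - - \frac{16}{3}\right) 35 - 12 \left(7 - 12\right)}{77007} = \left(\left(\frac{2}{3} + \frac{16}{3}\right) 35 - -60\right) \frac{1}{77007} = \left(6 \cdot 35 + 60\right) \frac{1}{77007} = \left(210 + 60\right) \frac{1}{77007} = 270 \cdot \frac{1}{77007} = \frac{90}{25669}$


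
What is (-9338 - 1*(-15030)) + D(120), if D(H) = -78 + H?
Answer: 5734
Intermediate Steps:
(-9338 - 1*(-15030)) + D(120) = (-9338 - 1*(-15030)) + (-78 + 120) = (-9338 + 15030) + 42 = 5692 + 42 = 5734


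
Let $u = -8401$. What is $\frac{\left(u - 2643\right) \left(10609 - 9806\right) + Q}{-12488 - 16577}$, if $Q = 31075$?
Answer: $\frac{8837257}{29065} \approx 304.05$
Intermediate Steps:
$\frac{\left(u - 2643\right) \left(10609 - 9806\right) + Q}{-12488 - 16577} = \frac{\left(-8401 - 2643\right) \left(10609 - 9806\right) + 31075}{-12488 - 16577} = \frac{\left(-11044\right) 803 + 31075}{-29065} = \left(-8868332 + 31075\right) \left(- \frac{1}{29065}\right) = \left(-8837257\right) \left(- \frac{1}{29065}\right) = \frac{8837257}{29065}$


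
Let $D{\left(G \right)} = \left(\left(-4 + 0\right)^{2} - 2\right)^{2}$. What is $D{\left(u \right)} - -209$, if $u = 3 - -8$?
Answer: $405$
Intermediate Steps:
$u = 11$ ($u = 3 + 8 = 11$)
$D{\left(G \right)} = 196$ ($D{\left(G \right)} = \left(\left(-4\right)^{2} - 2\right)^{2} = \left(16 - 2\right)^{2} = 14^{2} = 196$)
$D{\left(u \right)} - -209 = 196 - -209 = 196 + 209 = 405$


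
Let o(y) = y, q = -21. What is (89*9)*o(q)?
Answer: -16821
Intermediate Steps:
(89*9)*o(q) = (89*9)*(-21) = 801*(-21) = -16821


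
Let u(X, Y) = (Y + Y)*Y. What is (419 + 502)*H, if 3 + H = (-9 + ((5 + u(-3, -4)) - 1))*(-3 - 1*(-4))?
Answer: 22104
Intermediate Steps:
u(X, Y) = 2*Y² (u(X, Y) = (2*Y)*Y = 2*Y²)
H = 24 (H = -3 + (-9 + ((5 + 2*(-4)²) - 1))*(-3 - 1*(-4)) = -3 + (-9 + ((5 + 2*16) - 1))*(-3 + 4) = -3 + (-9 + ((5 + 32) - 1))*1 = -3 + (-9 + (37 - 1))*1 = -3 + (-9 + 36)*1 = -3 + 27*1 = -3 + 27 = 24)
(419 + 502)*H = (419 + 502)*24 = 921*24 = 22104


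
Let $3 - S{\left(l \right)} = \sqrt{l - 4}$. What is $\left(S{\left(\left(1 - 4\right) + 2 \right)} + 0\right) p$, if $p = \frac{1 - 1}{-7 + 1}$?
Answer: $0$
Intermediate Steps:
$S{\left(l \right)} = 3 - \sqrt{-4 + l}$ ($S{\left(l \right)} = 3 - \sqrt{l - 4} = 3 - \sqrt{-4 + l}$)
$p = 0$ ($p = \frac{1 + \left(\left(1 - 1\right) - 1\right)}{-6} = \left(1 + \left(0 - 1\right)\right) \left(- \frac{1}{6}\right) = \left(1 - 1\right) \left(- \frac{1}{6}\right) = 0 \left(- \frac{1}{6}\right) = 0$)
$\left(S{\left(\left(1 - 4\right) + 2 \right)} + 0\right) p = \left(\left(3 - \sqrt{-4 + \left(\left(1 - 4\right) + 2\right)}\right) + 0\right) 0 = \left(\left(3 - \sqrt{-4 + \left(-3 + 2\right)}\right) + 0\right) 0 = \left(\left(3 - \sqrt{-4 - 1}\right) + 0\right) 0 = \left(\left(3 - \sqrt{-5}\right) + 0\right) 0 = \left(\left(3 - i \sqrt{5}\right) + 0\right) 0 = \left(3 - i \sqrt{5}\right) 0 = 0$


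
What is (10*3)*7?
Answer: 210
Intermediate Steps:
(10*3)*7 = 30*7 = 210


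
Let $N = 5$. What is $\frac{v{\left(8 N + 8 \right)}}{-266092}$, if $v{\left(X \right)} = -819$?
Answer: $\frac{819}{266092} \approx 0.0030779$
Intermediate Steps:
$\frac{v{\left(8 N + 8 \right)}}{-266092} = - \frac{819}{-266092} = \left(-819\right) \left(- \frac{1}{266092}\right) = \frac{819}{266092}$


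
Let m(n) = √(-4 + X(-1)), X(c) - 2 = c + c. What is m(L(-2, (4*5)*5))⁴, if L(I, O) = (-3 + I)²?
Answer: 16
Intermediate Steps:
X(c) = 2 + 2*c (X(c) = 2 + (c + c) = 2 + 2*c)
m(n) = 2*I (m(n) = √(-4 + (2 + 2*(-1))) = √(-4 + (2 - 2)) = √(-4 + 0) = √(-4) = 2*I)
m(L(-2, (4*5)*5))⁴ = (2*I)⁴ = 16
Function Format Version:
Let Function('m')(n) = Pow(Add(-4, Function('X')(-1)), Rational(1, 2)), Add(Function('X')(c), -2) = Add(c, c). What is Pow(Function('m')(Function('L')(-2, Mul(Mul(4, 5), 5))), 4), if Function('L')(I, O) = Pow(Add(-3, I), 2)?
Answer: 16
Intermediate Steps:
Function('X')(c) = Add(2, Mul(2, c)) (Function('X')(c) = Add(2, Add(c, c)) = Add(2, Mul(2, c)))
Function('m')(n) = Mul(2, I) (Function('m')(n) = Pow(Add(-4, Add(2, Mul(2, -1))), Rational(1, 2)) = Pow(Add(-4, Add(2, -2)), Rational(1, 2)) = Pow(Add(-4, 0), Rational(1, 2)) = Pow(-4, Rational(1, 2)) = Mul(2, I))
Pow(Function('m')(Function('L')(-2, Mul(Mul(4, 5), 5))), 4) = Pow(Mul(2, I), 4) = 16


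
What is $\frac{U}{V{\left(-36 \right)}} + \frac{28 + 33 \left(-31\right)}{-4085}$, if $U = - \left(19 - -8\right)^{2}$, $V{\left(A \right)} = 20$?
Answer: $- \frac{591613}{16340} \approx -36.206$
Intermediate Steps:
$U = -729$ ($U = - \left(19 + \left(-1 + 9\right)\right)^{2} = - \left(19 + 8\right)^{2} = - 27^{2} = \left(-1\right) 729 = -729$)
$\frac{U}{V{\left(-36 \right)}} + \frac{28 + 33 \left(-31\right)}{-4085} = - \frac{729}{20} + \frac{28 + 33 \left(-31\right)}{-4085} = \left(-729\right) \frac{1}{20} + \left(28 - 1023\right) \left(- \frac{1}{4085}\right) = - \frac{729}{20} - - \frac{199}{817} = - \frac{729}{20} + \frac{199}{817} = - \frac{591613}{16340}$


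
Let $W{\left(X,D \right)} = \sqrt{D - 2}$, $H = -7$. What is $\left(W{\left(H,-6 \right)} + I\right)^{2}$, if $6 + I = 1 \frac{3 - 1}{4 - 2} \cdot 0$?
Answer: $28 - 24 i \sqrt{2} \approx 28.0 - 33.941 i$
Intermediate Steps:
$W{\left(X,D \right)} = \sqrt{-2 + D}$
$I = -6$ ($I = -6 + 1 \frac{3 - 1}{4 - 2} \cdot 0 = -6 + 1 \cdot \frac{2}{2} \cdot 0 = -6 + 1 \cdot 2 \cdot \frac{1}{2} \cdot 0 = -6 + 1 \cdot 1 \cdot 0 = -6 + 1 \cdot 0 = -6 + 0 = -6$)
$\left(W{\left(H,-6 \right)} + I\right)^{2} = \left(\sqrt{-2 - 6} - 6\right)^{2} = \left(\sqrt{-8} - 6\right)^{2} = \left(2 i \sqrt{2} - 6\right)^{2} = \left(-6 + 2 i \sqrt{2}\right)^{2}$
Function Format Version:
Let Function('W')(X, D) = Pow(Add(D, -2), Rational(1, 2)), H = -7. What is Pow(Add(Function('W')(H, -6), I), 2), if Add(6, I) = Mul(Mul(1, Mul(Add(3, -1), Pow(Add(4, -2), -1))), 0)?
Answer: Add(28, Mul(-24, I, Pow(2, Rational(1, 2)))) ≈ Add(28.000, Mul(-33.941, I))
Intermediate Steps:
Function('W')(X, D) = Pow(Add(-2, D), Rational(1, 2))
I = -6 (I = Add(-6, Mul(Mul(1, Mul(Add(3, -1), Pow(Add(4, -2), -1))), 0)) = Add(-6, Mul(Mul(1, Mul(2, Pow(2, -1))), 0)) = Add(-6, Mul(Mul(1, Mul(2, Rational(1, 2))), 0)) = Add(-6, Mul(Mul(1, 1), 0)) = Add(-6, Mul(1, 0)) = Add(-6, 0) = -6)
Pow(Add(Function('W')(H, -6), I), 2) = Pow(Add(Pow(Add(-2, -6), Rational(1, 2)), -6), 2) = Pow(Add(Pow(-8, Rational(1, 2)), -6), 2) = Pow(Add(Mul(2, I, Pow(2, Rational(1, 2))), -6), 2) = Pow(Add(-6, Mul(2, I, Pow(2, Rational(1, 2)))), 2)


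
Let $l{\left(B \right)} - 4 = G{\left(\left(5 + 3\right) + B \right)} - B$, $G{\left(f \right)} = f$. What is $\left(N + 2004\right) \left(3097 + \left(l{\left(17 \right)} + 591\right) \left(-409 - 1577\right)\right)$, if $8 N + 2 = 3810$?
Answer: $-2962263280$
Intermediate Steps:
$N = 476$ ($N = - \frac{1}{4} + \frac{1}{8} \cdot 3810 = - \frac{1}{4} + \frac{1905}{4} = 476$)
$l{\left(B \right)} = 12$ ($l{\left(B \right)} = 4 + \left(\left(\left(5 + 3\right) + B\right) - B\right) = 4 + \left(\left(8 + B\right) - B\right) = 4 + 8 = 12$)
$\left(N + 2004\right) \left(3097 + \left(l{\left(17 \right)} + 591\right) \left(-409 - 1577\right)\right) = \left(476 + 2004\right) \left(3097 + \left(12 + 591\right) \left(-409 - 1577\right)\right) = 2480 \left(3097 + 603 \left(-1986\right)\right) = 2480 \left(3097 - 1197558\right) = 2480 \left(-1194461\right) = -2962263280$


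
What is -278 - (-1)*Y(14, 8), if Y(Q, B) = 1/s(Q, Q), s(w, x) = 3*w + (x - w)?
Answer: -11675/42 ≈ -277.98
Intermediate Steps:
s(w, x) = x + 2*w
Y(Q, B) = 1/(3*Q) (Y(Q, B) = 1/(Q + 2*Q) = 1/(3*Q))
-278 - (-1)*Y(14, 8) = -278 - (-1)*(⅓)/14 = -278 - (-1)*(⅓)*(1/14) = -278 - (-1)/42 = -278 - 1*(-1/42) = -278 + 1/42 = -11675/42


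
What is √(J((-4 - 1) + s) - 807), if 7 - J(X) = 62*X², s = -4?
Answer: I*√5822 ≈ 76.302*I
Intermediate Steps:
J(X) = 7 - 62*X²
√(J((-4 - 1) + s) - 807) = √((7 - 62*((-4 - 1) - 4)²) - 807) = √((7 - 62*(-5 - 4)²) - 807) = √((7 - 62*(-9)²) - 807) = √((7 - 62*81) - 807) = √((7 - 5022) - 807) = √(-5015 - 807) = √(-5822) = I*√5822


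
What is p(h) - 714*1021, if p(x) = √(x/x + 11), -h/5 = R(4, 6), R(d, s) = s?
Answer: -728994 + 2*√3 ≈ -7.2899e+5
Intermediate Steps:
h = -30 (h = -5*6 = -30)
p(x) = 2*√3 (p(x) = √(1 + 11) = √12 = 2*√3)
p(h) - 714*1021 = 2*√3 - 714*1021 = 2*√3 - 728994 = -728994 + 2*√3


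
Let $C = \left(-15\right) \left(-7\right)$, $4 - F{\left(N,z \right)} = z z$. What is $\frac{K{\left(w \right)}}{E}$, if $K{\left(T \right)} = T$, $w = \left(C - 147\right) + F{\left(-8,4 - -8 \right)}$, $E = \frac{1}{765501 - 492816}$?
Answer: $-49628670$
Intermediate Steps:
$F{\left(N,z \right)} = 4 - z^{2}$ ($F{\left(N,z \right)} = 4 - z z = 4 - z^{2}$)
$E = \frac{1}{272685} \approx 3.6672 \cdot 10^{-6}$
$C = 105$
$w = -182$ ($w = \left(105 - 147\right) + \left(4 - \left(4 - -8\right)^{2}\right) = -42 + \left(4 - \left(4 + 8\right)^{2}\right) = -42 + \left(4 - 12^{2}\right) = -42 + \left(4 - 144\right) = -42 - 140 = -182$)
$\frac{K{\left(w \right)}}{E} = - 182 \frac{1}{\frac{1}{272685}} = \left(-182\right) 272685 = -49628670$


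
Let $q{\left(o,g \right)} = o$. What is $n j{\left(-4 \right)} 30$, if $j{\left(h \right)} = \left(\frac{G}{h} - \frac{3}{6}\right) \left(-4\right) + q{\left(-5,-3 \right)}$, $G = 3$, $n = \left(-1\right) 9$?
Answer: $0$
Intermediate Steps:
$n = -9$
$j{\left(h \right)} = -3 - \frac{12}{h}$ ($j{\left(h \right)} = \left(\frac{3}{h} - \frac{3}{6}\right) \left(-4\right) - 5 = \left(\frac{3}{h} - \frac{1}{2}\right) \left(-4\right) - 5 = \left(- \frac{1}{2} + \frac{3}{h}\right) \left(-4\right) - 5 = \left(2 - \frac{12}{h}\right) - 5 = -3 - \frac{12}{h}$)
$n j{\left(-4 \right)} 30 = - 9 \left(-3 - \frac{12}{-4}\right) 30 = - 9 \left(-3 - -3\right) 30 = - 9 \left(-3 + 3\right) 30 = \left(-9\right) 0 \cdot 30 = 0 \cdot 30 = 0$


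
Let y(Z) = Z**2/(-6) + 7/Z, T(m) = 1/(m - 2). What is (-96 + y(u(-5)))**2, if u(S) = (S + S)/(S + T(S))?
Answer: 817673488009/94478400 ≈ 8654.6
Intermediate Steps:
T(m) = 1/(-2 + m)
u(S) = 2*S/(S + 1/(-2 + S)) (u(S) = (S + S)/(S + 1/(-2 + S)) = (2*S)/(S + 1/(-2 + S)) = 2*S/(S + 1/(-2 + S)))
y(Z) = 7/Z - Z**2/6 (y(Z) = Z**2*(-1/6) + 7/Z = -Z**2/6 + 7/Z = 7/Z - Z**2/6)
(-96 + y(u(-5)))**2 = (-96 + (42 - (2*(-5)*(-2 - 5)/(1 - 5*(-2 - 5)))**3)/(6*((2*(-5)*(-2 - 5)/(1 - 5*(-2 - 5))))))**2 = (-96 + (42 - (2*(-5)*(-7)/(1 - 5*(-7)))**3)/(6*((2*(-5)*(-7)/(1 - 5*(-7))))))**2 = (-96 + (42 - (2*(-5)*(-7)/(1 + 35))**3)/(6*((2*(-5)*(-7)/(1 + 35)))))**2 = (-96 + (42 - (2*(-5)*(-7)/36)**3)/(6*((2*(-5)*(-7)/36))))**2 = (-96 + (42 - (2*(-5)*(1/36)*(-7))**3)/(6*((2*(-5)*(1/36)*(-7)))))**2 = (-96 + (42 - (35/18)**3)/(6*(35/18)))**2 = (-96 + (1/6)*(18/35)*(42 - 1*42875/5832))**2 = (-96 + (1/6)*(18/35)*(42 - 42875/5832))**2 = (-96 + (1/6)*(18/35)*(202069/5832))**2 = (-96 + 28867/9720)**2 = (-904253/9720)**2 = 817673488009/94478400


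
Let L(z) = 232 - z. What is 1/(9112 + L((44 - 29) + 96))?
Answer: 1/9233 ≈ 0.00010831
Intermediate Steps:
1/(9112 + L((44 - 29) + 96)) = 1/(9112 + (232 - ((44 - 29) + 96))) = 1/(9112 + (232 - (15 + 96))) = 1/(9112 + (232 - 1*111)) = 1/(9112 + (232 - 111)) = 1/(9112 + 121) = 1/9233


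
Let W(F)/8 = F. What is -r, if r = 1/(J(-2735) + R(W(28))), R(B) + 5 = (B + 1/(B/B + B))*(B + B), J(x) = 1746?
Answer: -225/22971373 ≈ -9.7948e-6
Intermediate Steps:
W(F) = 8*F
R(B) = -5 + 2*B*(B + 1/(1 + B)) (R(B) = -5 + (B + 1/(B/B + B))*(B + B) = -5 + (B + 1/(1 + B))*(2*B) = -5 + 2*B*(B + 1/(1 + B)))
r = 225/22971373 (r = 1/(1746 + (-5 - 24*28 + 2*(8*28)² + 2*(8*28)³)/(1 + 8*28)) = 1/(1746 + (-5 - 3*224 + 2*224² + 2*224³)/(1 + 224)) = 1/(1746 + (-5 - 672 + 2*50176 + 2*11239424)/225) = 1/(1746 + (-5 - 672 + 100352 + 22478848)/225) = 1/(1746 + (1/225)*22578523) = 1/(1746 + 22578523/225) = 1/(22971373/225) = 225/22971373 ≈ 9.7948e-6)
-r = -1*225/22971373 = -225/22971373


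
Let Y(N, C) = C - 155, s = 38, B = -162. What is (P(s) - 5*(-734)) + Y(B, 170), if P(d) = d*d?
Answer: 5129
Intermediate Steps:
P(d) = d²
Y(N, C) = -155 + C
(P(s) - 5*(-734)) + Y(B, 170) = (38² - 5*(-734)) + (-155 + 170) = (1444 + 3670) + 15 = 5114 + 15 = 5129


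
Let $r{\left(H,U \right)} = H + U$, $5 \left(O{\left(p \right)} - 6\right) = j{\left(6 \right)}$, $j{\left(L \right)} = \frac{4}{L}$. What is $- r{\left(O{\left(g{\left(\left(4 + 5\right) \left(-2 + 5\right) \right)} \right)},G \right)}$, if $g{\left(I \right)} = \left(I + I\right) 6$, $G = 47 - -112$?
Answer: $- \frac{2477}{15} \approx -165.13$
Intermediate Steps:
$G = 159$ ($G = 47 + 112 = 159$)
$g{\left(I \right)} = 12 I$ ($g{\left(I \right)} = 2 I 6 = 12 I$)
$O{\left(p \right)} = \frac{92}{15}$ ($O{\left(p \right)} = 6 + \frac{4 \cdot \frac{1}{6}}{5} = 6 + \frac{1}{5} \cdot \frac{2}{3} = 6 + \frac{2}{15} = \frac{92}{15}$)
$- r{\left(O{\left(g{\left(\left(4 + 5\right) \left(-2 + 5\right) \right)} \right)},G \right)} = - (\frac{92}{15} + 159) = \left(-1\right) \frac{2477}{15} = - \frac{2477}{15}$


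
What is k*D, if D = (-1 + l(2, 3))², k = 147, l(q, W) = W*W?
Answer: 9408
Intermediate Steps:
l(q, W) = W²
D = 64 (D = (-1 + 3²)² = (-1 + 9)² = 8² = 64)
k*D = 147*64 = 9408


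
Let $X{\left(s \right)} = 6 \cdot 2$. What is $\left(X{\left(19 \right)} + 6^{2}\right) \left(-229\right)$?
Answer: $-10992$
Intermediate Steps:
$X{\left(s \right)} = 12$
$\left(X{\left(19 \right)} + 6^{2}\right) \left(-229\right) = \left(12 + 6^{2}\right) \left(-229\right) = \left(12 + 36\right) \left(-229\right) = 48 \left(-229\right) = -10992$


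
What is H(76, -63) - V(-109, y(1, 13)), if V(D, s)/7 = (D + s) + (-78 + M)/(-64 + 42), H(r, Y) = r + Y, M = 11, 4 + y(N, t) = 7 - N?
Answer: 16295/22 ≈ 740.68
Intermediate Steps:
y(N, t) = 3 - N (y(N, t) = -4 + (7 - N) = 3 - N)
H(r, Y) = Y + r
V(D, s) = 469/22 + 7*D + 7*s (V(D, s) = 7*((D + s) + (-78 + 11)/(-64 + 42)) = 7*((D + s) - 67/(-22)) = 7*((D + s) - 67*(-1/22)) = 7*((D + s) + 67/22) = 7*(67/22 + D + s) = 469/22 + 7*D + 7*s)
H(76, -63) - V(-109, y(1, 13)) = (-63 + 76) - (469/22 + 7*(-109) + 7*(3 - 1*1)) = 13 - (469/22 - 763 + 7*(3 - 1)) = 13 - (469/22 - 763 + 7*2) = 13 - (469/22 - 763 + 14) = 13 - 1*(-16009/22) = 13 + 16009/22 = 16295/22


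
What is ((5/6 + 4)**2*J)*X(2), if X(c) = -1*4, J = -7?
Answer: 5887/9 ≈ 654.11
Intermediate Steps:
X(c) = -4
((5/6 + 4)**2*J)*X(2) = ((5/6 + 4)**2*(-7))*(-4) = ((29/6)**2*(-7))*(-4) = ((841/36)*(-7))*(-4) = -5887/36*(-4) = 5887/9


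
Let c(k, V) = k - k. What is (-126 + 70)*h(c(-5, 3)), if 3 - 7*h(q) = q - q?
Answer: -24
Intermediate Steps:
c(k, V) = 0
h(q) = 3/7 (h(q) = 3/7 - (q - q)/7 = 3/7 - ⅐*0 = 3/7 + 0 = 3/7)
(-126 + 70)*h(c(-5, 3)) = (-126 + 70)*(3/7) = -56*3/7 = -24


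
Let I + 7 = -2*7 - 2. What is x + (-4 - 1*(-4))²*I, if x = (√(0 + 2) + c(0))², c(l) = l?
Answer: 2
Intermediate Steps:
I = -23 (I = -7 + (-2*7 - 2) = -7 + (-14 - 2) = -7 - 16 = -23)
x = 2 (x = (√(0 + 2) + 0)² = (√2 + 0)² = (√2)² = 2)
x + (-4 - 1*(-4))²*I = 2 + (-4 - 1*(-4))²*(-23) = 2 + (-4 + 4)²*(-23) = 2 + 0²*(-23) = 2 + 0*(-23) = 2 + 0 = 2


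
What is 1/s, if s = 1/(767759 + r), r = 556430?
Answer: 1324189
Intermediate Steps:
s = 1/1324189 (s = 1/(767759 + 556430) = 1/1324189 ≈ 7.5518e-7)
1/s = 1/(1/1324189) = 1324189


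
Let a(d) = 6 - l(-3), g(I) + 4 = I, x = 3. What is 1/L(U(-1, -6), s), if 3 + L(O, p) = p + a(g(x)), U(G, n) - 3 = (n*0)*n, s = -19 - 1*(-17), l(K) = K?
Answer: 1/4 ≈ 0.25000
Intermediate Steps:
g(I) = -4 + I
a(d) = 9 (a(d) = 6 - 1*(-3) = 6 + 3 = 9)
s = -2 (s = -19 + 17 = -2)
U(G, n) = 3 (U(G, n) = 3 + (n*0)*n = 3 + 0*n = 3 + 0 = 3)
L(O, p) = 6 + p (L(O, p) = -3 + (p + 9) = -3 + (9 + p) = 6 + p)
1/L(U(-1, -6), s) = 1/(6 - 2) = 1/4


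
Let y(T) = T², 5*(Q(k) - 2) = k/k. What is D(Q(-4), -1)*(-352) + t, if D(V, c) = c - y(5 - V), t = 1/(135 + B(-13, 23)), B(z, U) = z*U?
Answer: 12757863/4100 ≈ 3111.7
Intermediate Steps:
B(z, U) = U*z
Q(k) = 11/5 (Q(k) = 2 + (k/k)/5 = 2 + (⅕)*1 = 2 + ⅕ = 11/5)
t = -1/164 (t = 1/(135 + 23*(-13)) = 1/(135 - 299) = 1/(-164) = -1/164 ≈ -0.0060976)
D(V, c) = c - (5 - V)²
D(Q(-4), -1)*(-352) + t = (-1 - (-5 + 11/5)²)*(-352) - 1/164 = (-1 - (-14/5)²)*(-352) - 1/164 = (-1 - 1*196/25)*(-352) - 1/164 = (-1 - 196/25)*(-352) - 1/164 = -221/25*(-352) - 1/164 = 77792/25 - 1/164 = 12757863/4100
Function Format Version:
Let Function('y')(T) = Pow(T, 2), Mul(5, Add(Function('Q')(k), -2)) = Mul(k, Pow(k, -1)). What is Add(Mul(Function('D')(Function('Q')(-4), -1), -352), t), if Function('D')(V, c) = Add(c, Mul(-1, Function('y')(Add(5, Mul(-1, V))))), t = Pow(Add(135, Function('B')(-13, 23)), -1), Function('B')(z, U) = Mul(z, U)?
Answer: Rational(12757863, 4100) ≈ 3111.7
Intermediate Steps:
Function('B')(z, U) = Mul(U, z)
Function('Q')(k) = Rational(11, 5) (Function('Q')(k) = Add(2, Mul(Rational(1, 5), Mul(k, Pow(k, -1)))) = Add(2, Mul(Rational(1, 5), 1)) = Add(2, Rational(1, 5)) = Rational(11, 5))
t = Rational(-1, 164) (t = Pow(Add(135, Mul(23, -13)), -1) = Pow(Add(135, -299), -1) = Pow(-164, -1) = Rational(-1, 164) ≈ -0.0060976)
Function('D')(V, c) = Add(c, Mul(-1, Pow(Add(5, Mul(-1, V)), 2)))
Add(Mul(Function('D')(Function('Q')(-4), -1), -352), t) = Add(Mul(Add(-1, Mul(-1, Pow(Add(-5, Rational(11, 5)), 2))), -352), Rational(-1, 164)) = Add(Mul(Add(-1, Mul(-1, Pow(Rational(-14, 5), 2))), -352), Rational(-1, 164)) = Add(Mul(Add(-1, Mul(-1, Rational(196, 25))), -352), Rational(-1, 164)) = Add(Mul(Add(-1, Rational(-196, 25)), -352), Rational(-1, 164)) = Add(Mul(Rational(-221, 25), -352), Rational(-1, 164)) = Add(Rational(77792, 25), Rational(-1, 164)) = Rational(12757863, 4100)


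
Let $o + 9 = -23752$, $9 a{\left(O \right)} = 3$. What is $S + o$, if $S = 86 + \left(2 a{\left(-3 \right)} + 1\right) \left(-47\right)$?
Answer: $- \frac{71260}{3} \approx -23753.0$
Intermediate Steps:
$a{\left(O \right)} = \frac{1}{3}$ ($a{\left(O \right)} = \frac{1}{9} \cdot 3 = \frac{1}{3}$)
$o = -23761$ ($o = -9 - 23752 = -23761$)
$S = \frac{23}{3}$ ($S = 86 + \left(2 \cdot \frac{1}{3} + 1\right) \left(-47\right) = 86 + \left(\frac{2}{3} + 1\right) \left(-47\right) = 86 + \frac{5}{3} \left(-47\right) = 86 - \frac{235}{3} = \frac{23}{3} \approx 7.6667$)
$S + o = \frac{23}{3} - 23761 = - \frac{71260}{3}$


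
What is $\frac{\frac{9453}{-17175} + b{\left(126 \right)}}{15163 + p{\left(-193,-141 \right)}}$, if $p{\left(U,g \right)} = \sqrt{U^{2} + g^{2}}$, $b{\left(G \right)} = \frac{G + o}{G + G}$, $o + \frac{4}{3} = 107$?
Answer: $\frac{24211050197}{994854637935900} - \frac{1596719 \sqrt{57130}}{994854637935900} \approx 2.3953 \cdot 10^{-5}$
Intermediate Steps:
$o = \frac{317}{3}$ ($o = - \frac{4}{3} + 107 = \frac{317}{3} \approx 105.67$)
$b{\left(G \right)} = \frac{\frac{317}{3} + G}{2 G}$ ($b{\left(G \right)} = \frac{G + \frac{317}{3}}{G + G} = \frac{\frac{317}{3} + G}{2 G}$)
$\frac{\frac{9453}{-17175} + b{\left(126 \right)}}{15163 + p{\left(-193,-141 \right)}} = \frac{\frac{9453}{-17175} + \frac{317 + 3 \cdot 126}{6 \cdot 126}}{15163 + \sqrt{\left(-193\right)^{2} + \left(-141\right)^{2}}} = \frac{9453 \left(- \frac{1}{17175}\right) + \frac{1}{6} \cdot \frac{1}{126} \left(317 + 378\right)}{15163 + \sqrt{37249 + 19881}} = \frac{- \frac{3151}{5725} + \frac{1}{6} \cdot \frac{1}{126} \cdot 695}{15163 + \sqrt{57130}} = \frac{- \frac{3151}{5725} + \frac{695}{756}}{15163 + \sqrt{57130}} = \frac{1596719}{4328100 \left(15163 + \sqrt{57130}\right)}$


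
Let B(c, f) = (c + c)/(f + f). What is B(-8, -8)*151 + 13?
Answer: 164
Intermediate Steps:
B(c, f) = c/f (B(c, f) = (2*c)/((2*f)) = (2*c)*(1/(2*f)) = c/f)
B(-8, -8)*151 + 13 = -8/(-8)*151 + 13 = -8*(-1/8)*151 + 13 = 1*151 + 13 = 151 + 13 = 164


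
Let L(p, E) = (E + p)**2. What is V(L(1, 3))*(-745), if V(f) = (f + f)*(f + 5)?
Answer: -500640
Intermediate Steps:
V(f) = 2*f*(5 + f) (V(f) = (2*f)*(5 + f) = 2*f*(5 + f))
V(L(1, 3))*(-745) = (2*(3 + 1)**2*(5 + (3 + 1)**2))*(-745) = (2*4**2*(5 + 4**2))*(-745) = (2*16*(5 + 16))*(-745) = (2*16*21)*(-745) = 672*(-745) = -500640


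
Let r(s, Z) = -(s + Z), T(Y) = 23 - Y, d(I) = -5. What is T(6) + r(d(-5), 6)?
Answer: 16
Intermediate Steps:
r(s, Z) = -Z - s (r(s, Z) = -(Z + s) = -Z - s)
T(6) + r(d(-5), 6) = (23 - 1*6) + (-1*6 - 1*(-5)) = (23 - 6) + (-6 + 5) = 17 - 1 = 16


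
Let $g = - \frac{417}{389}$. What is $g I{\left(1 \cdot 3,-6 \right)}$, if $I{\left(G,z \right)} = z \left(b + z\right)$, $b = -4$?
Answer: $- \frac{25020}{389} \approx -64.319$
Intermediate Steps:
$g = - \frac{417}{389}$ ($g = \left(-417\right) \frac{1}{389} = - \frac{417}{389} \approx -1.072$)
$I{\left(G,z \right)} = z \left(-4 + z\right)$
$g I{\left(1 \cdot 3,-6 \right)} = - \frac{417 \left(- 6 \left(-4 - 6\right)\right)}{389} = - \frac{417 \left(\left(-6\right) \left(-10\right)\right)}{389} = \left(- \frac{417}{389}\right) 60 = - \frac{25020}{389}$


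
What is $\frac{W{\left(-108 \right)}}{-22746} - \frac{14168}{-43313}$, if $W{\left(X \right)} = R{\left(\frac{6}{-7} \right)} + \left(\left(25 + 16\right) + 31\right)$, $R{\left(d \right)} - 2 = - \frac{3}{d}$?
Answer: $\frac{637817141}{1970394996} \approx 0.3237$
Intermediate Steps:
$R{\left(d \right)} = 2 - \frac{3}{d}$
$W{\left(X \right)} = \frac{155}{2}$ ($W{\left(X \right)} = \left(2 - \frac{3}{6 \frac{1}{-7}}\right) + \left(\left(25 + 16\right) + 31\right) = \left(2 - \frac{3}{6 \left(- \frac{1}{7}\right)}\right) + \left(41 + 31\right) = \left(2 - \frac{3}{- \frac{6}{7}}\right) + 72 = \left(2 - - \frac{7}{2}\right) + 72 = \left(2 + \frac{7}{2}\right) + 72 = \frac{11}{2} + 72 = \frac{155}{2}$)
$\frac{W{\left(-108 \right)}}{-22746} - \frac{14168}{-43313} = \frac{155}{2 \left(-22746\right)} - \frac{14168}{-43313} = \frac{155}{2} \left(- \frac{1}{22746}\right) - - \frac{14168}{43313} = - \frac{155}{45492} + \frac{14168}{43313} = \frac{637817141}{1970394996}$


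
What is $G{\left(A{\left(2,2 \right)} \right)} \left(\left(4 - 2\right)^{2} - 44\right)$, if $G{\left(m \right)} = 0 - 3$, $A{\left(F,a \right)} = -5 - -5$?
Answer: $120$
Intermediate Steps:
$A{\left(F,a \right)} = 0$ ($A{\left(F,a \right)} = -5 + 5 = 0$)
$G{\left(m \right)} = -3$
$G{\left(A{\left(2,2 \right)} \right)} \left(\left(4 - 2\right)^{2} - 44\right) = - 3 \left(\left(4 - 2\right)^{2} - 44\right) = - 3 \left(2^{2} - 44\right) = - 3 \left(4 - 44\right) = \left(-3\right) \left(-40\right) = 120$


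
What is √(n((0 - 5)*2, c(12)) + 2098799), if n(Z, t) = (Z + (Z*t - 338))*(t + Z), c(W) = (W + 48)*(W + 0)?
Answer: I*√3260281 ≈ 1805.6*I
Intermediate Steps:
c(W) = W*(48 + W) (c(W) = (48 + W)*W = W*(48 + W))
n(Z, t) = (Z + t)*(-338 + Z + Z*t) (n(Z, t) = (Z + (-338 + Z*t))*(Z + t) = (-338 + Z + Z*t)*(Z + t) = (Z + t)*(-338 + Z + Z*t))
√(n((0 - 5)*2, c(12)) + 2098799) = √((((0 - 5)*2)² - 338*(0 - 5)*2 - 4056*(48 + 12) + ((0 - 5)*2)*(12*(48 + 12)) + ((0 - 5)*2)*(12*(48 + 12))² + (12*(48 + 12))*((0 - 5)*2)²) + 2098799) = √(((-5*2)² - (-1690)*2 - 4056*60 + (-5*2)*(12*60) + (-5*2)*(12*60)² + (12*60)*(-5*2)²) + 2098799) = √(((-10)² - 338*(-10) - 338*720 - 10*720 - 10*720² + 720*(-10)²) + 2098799) = √((100 + 3380 - 243360 - 7200 - 10*518400 + 720*100) + 2098799) = √((100 + 3380 - 243360 - 7200 - 5184000 + 72000) + 2098799) = √(-5359080 + 2098799) = √(-3260281) = I*√3260281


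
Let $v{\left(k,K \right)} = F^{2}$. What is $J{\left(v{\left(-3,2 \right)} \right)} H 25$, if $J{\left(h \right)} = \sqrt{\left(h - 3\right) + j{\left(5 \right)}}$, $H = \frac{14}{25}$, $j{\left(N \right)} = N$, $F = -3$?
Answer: $14 \sqrt{11} \approx 46.433$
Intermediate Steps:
$v{\left(k,K \right)} = 9$ ($v{\left(k,K \right)} = \left(-3\right)^{2} = 9$)
$H = \frac{14}{25}$ ($H = 14 \cdot \frac{1}{25} = \frac{14}{25} \approx 0.56$)
$J{\left(h \right)} = \sqrt{2 + h}$ ($J{\left(h \right)} = \sqrt{\left(h - 3\right) + 5} = \sqrt{\left(-3 + h\right) + 5} = \sqrt{2 + h}$)
$J{\left(v{\left(-3,2 \right)} \right)} H 25 = \sqrt{2 + 9} \cdot \frac{14}{25} \cdot 25 = \sqrt{11} \cdot \frac{14}{25} \cdot 25 = \frac{14 \sqrt{11}}{25} \cdot 25 = 14 \sqrt{11}$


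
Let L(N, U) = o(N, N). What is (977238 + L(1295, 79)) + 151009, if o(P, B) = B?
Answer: 1129542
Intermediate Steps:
L(N, U) = N
(977238 + L(1295, 79)) + 151009 = (977238 + 1295) + 151009 = 978533 + 151009 = 1129542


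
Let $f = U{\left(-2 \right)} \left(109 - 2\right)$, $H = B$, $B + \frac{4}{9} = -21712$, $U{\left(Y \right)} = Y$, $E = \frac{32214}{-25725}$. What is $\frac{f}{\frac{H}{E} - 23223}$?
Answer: $\frac{1477242}{40618519} \approx 0.036369$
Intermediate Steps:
$E = - \frac{1534}{1225}$ ($E = 32214 \left(- \frac{1}{25725}\right) = - \frac{1534}{1225} \approx -1.2522$)
$B = - \frac{195412}{9}$ ($B = - \frac{4}{9} - 21712 = - \frac{195412}{9} \approx -21712.0$)
$H = - \frac{195412}{9} \approx -21712.0$
$f = -214$ ($f = - 2 \left(109 - 2\right) = \left(-2\right) 107 = -214$)
$\frac{f}{\frac{H}{E} - 23223} = - \frac{214}{- \frac{195412}{9 \left(- \frac{1534}{1225}\right)} - 23223} = - \frac{214}{\left(- \frac{195412}{9}\right) \left(- \frac{1225}{1534}\right) - 23223} = - \frac{214}{\frac{119689850}{6903} - 23223} = - \frac{214}{- \frac{40618519}{6903}} = \left(-214\right) \left(- \frac{6903}{40618519}\right) = \frac{1477242}{40618519}$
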